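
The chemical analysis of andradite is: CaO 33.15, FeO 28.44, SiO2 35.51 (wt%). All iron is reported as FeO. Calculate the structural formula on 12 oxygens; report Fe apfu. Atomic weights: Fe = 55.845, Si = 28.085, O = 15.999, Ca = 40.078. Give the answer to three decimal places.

CaO (M=56.077): mol = 0.59115; Ca = 0.59115, O = 0.59115.
FeO (M=71.844): mol = 0.39586; Fe = 0.39586, O = 0.39586.
SiO2 (M=60.083): mol = 0.59102; Si = 0.59102, O = 1.18204.
ΣO = 2.16905; factor = 12/ΣO = 5.53238.
Fe apfu = 0.39586 × 5.53238 = 2.190.

2.190 Fe apfu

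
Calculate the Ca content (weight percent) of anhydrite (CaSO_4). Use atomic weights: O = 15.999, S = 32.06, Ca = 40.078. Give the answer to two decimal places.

Formula mass = 1*40.078 + 1*32.06 + 4*15.999 = 136.134 g/mol, of which 40.078 g is Ca.
So Ca makes up 40.078/136.134 = 0.2944 of the mass, i.e. 29.44%.

29.44 weight percent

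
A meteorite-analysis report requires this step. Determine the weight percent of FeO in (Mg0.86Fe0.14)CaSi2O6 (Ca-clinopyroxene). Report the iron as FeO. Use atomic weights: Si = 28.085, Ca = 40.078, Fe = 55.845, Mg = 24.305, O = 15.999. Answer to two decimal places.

4.55 wt%

M((Mg0.86Fe0.14)CaSi2O6) = 220.963 g/mol; M(FeO) = 71.844 g/mol.
Moles FeO per formula unit = 0.14 Fe ÷ 1 = 0.1400.
FeO fraction = (0.1400 × 71.844) / 220.963 = 10.058/220.963 = 0.0455.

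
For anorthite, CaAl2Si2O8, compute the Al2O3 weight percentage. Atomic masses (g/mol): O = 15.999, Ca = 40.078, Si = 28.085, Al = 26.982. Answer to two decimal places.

M(CaAl2Si2O8) = 278.204 g/mol; M(Al2O3) = 101.961 g/mol.
Moles Al2O3 per formula unit = 2 Al ÷ 2 = 1.0000.
Al2O3 fraction = (1.0000 × 101.961) / 278.204 = 101.961/278.204 = 0.3665.

36.65 wt%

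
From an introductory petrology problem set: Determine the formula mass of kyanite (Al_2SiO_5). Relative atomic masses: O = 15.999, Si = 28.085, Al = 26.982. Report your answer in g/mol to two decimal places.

162.04 g/mol

M = 2·26.982 + 1·28.085 + 5·15.999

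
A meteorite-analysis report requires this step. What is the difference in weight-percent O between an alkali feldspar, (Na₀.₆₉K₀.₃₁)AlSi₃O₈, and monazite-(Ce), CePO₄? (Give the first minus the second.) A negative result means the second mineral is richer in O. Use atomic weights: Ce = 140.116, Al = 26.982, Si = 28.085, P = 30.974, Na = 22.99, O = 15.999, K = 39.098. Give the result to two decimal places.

20.68 percentage points

M((Na₀.₆₉K₀.₃₁)AlSi₃O₈) = 267.212 g/mol, so wt% O = 127.992/267.212 × 100 = 47.90%.
M(CePO₄) = 235.086 g/mol, so wt% O = 63.996/235.086 × 100 = 27.22%.
47.90 − 27.22 = 20.68 pp.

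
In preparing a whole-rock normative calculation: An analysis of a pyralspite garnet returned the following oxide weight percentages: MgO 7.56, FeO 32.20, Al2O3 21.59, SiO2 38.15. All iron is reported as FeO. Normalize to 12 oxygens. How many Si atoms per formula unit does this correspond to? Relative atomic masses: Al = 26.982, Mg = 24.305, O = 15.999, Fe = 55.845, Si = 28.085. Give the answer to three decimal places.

2.999 Si apfu

7.56 wt% MgO ÷ 40.304 g/mol = 0.18757 mol, giving 0.18757 Mg and 0.18757 O.
32.20 wt% FeO ÷ 71.844 g/mol = 0.44819 mol, giving 0.44819 Fe and 0.44819 O.
21.59 wt% Al2O3 ÷ 101.961 g/mol = 0.21175 mol, giving 0.42350 Al and 0.63525 O.
38.15 wt% SiO2 ÷ 60.083 g/mol = 0.63495 mol, giving 0.63495 Si and 1.26990 O.
Oxygen sums to 2.54091; scaling by 12/2.54091 = 4.72272 puts the formula on 12 O.
Si: 0.63495 × 4.72272 = 2.999 atoms per formula unit.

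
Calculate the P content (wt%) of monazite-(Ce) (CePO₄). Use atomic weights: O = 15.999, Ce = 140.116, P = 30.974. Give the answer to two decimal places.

M(CePO₄) = 235.086 g/mol.
P contributes 1 × 30.974 = 30.974 g per mole.
30.974/235.086 = 0.1318 → 13.18%.

13.18 wt%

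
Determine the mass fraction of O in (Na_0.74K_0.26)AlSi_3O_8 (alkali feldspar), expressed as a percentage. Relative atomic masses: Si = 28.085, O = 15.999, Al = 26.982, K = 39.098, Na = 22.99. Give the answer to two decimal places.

48.04 weight percent

Molar mass of (Na_0.74K_0.26)AlSi_3O_8: 0.74*22.99 + 0.26*39.098 + 1*26.982 + 3*28.085 + 8*15.999 = 266.407 g/mol.
Mass of O per formula unit: 8 × 15.999 = 127.992 g.
Weight fraction O = 127.992 / 266.407 = 0.4804.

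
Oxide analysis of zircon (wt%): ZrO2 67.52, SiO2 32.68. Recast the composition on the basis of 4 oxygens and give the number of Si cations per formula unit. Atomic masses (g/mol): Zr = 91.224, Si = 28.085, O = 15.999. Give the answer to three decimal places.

0.996 Si apfu

ZrO2 (M=123.222): mol = 0.54795; Zr = 0.54795, O = 1.09590.
SiO2 (M=60.083): mol = 0.54391; Si = 0.54391, O = 1.08782.
ΣO = 2.18372; factor = 4/ΣO = 1.83174.
Si apfu = 0.54391 × 1.83174 = 0.996.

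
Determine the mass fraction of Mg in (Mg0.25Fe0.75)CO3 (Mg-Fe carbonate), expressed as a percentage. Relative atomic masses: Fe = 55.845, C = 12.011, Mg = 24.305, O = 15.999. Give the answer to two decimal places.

Formula mass = 0.25×24.305 + 0.75×55.845 + 1×12.011 + 3×15.999 = 107.968 g/mol, of which 6.076 g is Mg.
So Mg makes up 6.076/107.968 = 0.0563 of the mass, i.e. 5.63%.

5.63 wt%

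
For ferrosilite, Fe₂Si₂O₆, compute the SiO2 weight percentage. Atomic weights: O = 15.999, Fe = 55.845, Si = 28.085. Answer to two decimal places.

Molar mass of Fe₂Si₂O₆ = 2×55.845 + 2×28.085 + 6×15.999 = 263.854 g/mol.
Each formula unit contains 2 Si, equivalent to 2/1 = 2.0000 mol SiO2.
M(SiO2) = 1×28.085 + 2×15.999 = 60.083 g/mol.
Mass of SiO2 per formula unit = 2.0000 × 60.083 = 120.166 g.
SiO2 wt% = 120.166 / 263.854 × 100 = 45.54%.

45.54 wt%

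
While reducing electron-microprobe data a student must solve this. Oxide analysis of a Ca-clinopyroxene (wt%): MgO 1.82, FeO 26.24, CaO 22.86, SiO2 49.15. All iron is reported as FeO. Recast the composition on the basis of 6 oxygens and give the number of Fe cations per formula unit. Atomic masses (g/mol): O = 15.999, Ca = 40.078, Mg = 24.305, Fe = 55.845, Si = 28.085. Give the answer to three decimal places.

MgO (M=40.304): mol = 0.04516; Mg = 0.04516, O = 0.04516.
FeO (M=71.844): mol = 0.36524; Fe = 0.36524, O = 0.36524.
CaO (M=56.077): mol = 0.40765; Ca = 0.40765, O = 0.40765.
SiO2 (M=60.083): mol = 0.81804; Si = 0.81804, O = 1.63608.
ΣO = 2.45413; factor = 6/ΣO = 2.44486.
Fe apfu = 0.36524 × 2.44486 = 0.893.

0.893 Fe apfu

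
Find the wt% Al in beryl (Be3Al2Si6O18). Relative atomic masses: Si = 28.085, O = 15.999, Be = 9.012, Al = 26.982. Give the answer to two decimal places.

10.04 weight percent

M(Be3Al2Si6O18) = 537.492 g/mol.
Al contributes 2 × 26.982 = 53.964 g per mole.
53.964/537.492 = 0.1004 → 10.04%.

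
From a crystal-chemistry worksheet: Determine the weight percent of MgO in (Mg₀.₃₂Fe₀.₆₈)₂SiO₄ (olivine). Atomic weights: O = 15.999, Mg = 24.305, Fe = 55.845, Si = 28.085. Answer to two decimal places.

M((Mg₀.₃₂Fe₀.₆₈)₂SiO₄) = 183.585 g/mol; M(MgO) = 40.304 g/mol.
Moles MgO per formula unit = 0.64 Mg ÷ 1 = 0.6400.
MgO fraction = (0.6400 × 40.304) / 183.585 = 25.795/183.585 = 0.1405.

14.05 wt%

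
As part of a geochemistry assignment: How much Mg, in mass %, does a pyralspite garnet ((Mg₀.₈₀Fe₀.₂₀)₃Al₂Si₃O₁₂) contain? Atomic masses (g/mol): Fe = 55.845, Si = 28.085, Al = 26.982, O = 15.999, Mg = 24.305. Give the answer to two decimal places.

Formula mass = 2.40×24.305 + 0.60×55.845 + 2×26.982 + 3×28.085 + 12×15.999 = 422.046 g/mol, of which 58.332 g is Mg.
So Mg makes up 58.332/422.046 = 0.1382 of the mass, i.e. 13.82%.

13.82 mass %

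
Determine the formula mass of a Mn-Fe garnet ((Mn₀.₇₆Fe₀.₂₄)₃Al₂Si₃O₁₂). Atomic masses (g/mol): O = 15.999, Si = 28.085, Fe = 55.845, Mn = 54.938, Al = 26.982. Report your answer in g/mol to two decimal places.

495.67 g/mol

Mn: 2.28 × 54.938 = 125.2586
Fe: 0.72 × 55.845 = 40.2084
Al: 2 × 26.982 = 53.9640
Si: 3 × 28.085 = 84.2550
O: 12 × 15.999 = 191.9880
Summing the contributions gives the formula mass.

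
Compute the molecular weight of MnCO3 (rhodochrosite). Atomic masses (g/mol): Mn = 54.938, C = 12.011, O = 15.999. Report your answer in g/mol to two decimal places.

114.95 g/mol

M = 1(54.938) + 1(12.011) + 3(15.999)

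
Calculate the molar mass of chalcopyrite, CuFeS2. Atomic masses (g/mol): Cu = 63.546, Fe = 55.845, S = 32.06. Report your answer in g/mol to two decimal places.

M = 1(63.546) + 1(55.845) + 2(32.06)

183.51 g/mol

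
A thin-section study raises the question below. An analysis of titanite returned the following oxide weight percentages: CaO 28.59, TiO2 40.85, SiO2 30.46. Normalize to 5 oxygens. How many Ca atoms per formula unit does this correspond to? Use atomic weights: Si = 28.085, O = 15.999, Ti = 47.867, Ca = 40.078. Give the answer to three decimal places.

1.001 Ca apfu

28.59 wt% CaO ÷ 56.077 g/mol = 0.50983 mol, giving 0.50983 Ca and 0.50983 O.
40.85 wt% TiO2 ÷ 79.865 g/mol = 0.51149 mol, giving 0.51149 Ti and 1.02298 O.
30.46 wt% SiO2 ÷ 60.083 g/mol = 0.50697 mol, giving 0.50697 Si and 1.01394 O.
Oxygen sums to 2.54675; scaling by 5/2.54675 = 1.96329 puts the formula on 5 O.
Ca: 0.50983 × 1.96329 = 1.001 atoms per formula unit.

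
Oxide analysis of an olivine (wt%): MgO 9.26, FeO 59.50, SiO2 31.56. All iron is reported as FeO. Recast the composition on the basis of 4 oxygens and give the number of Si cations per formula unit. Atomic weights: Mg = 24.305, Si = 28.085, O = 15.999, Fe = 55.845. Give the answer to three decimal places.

0.996 Si apfu

MgO (M=40.304): mol = 0.22975; Mg = 0.22975, O = 0.22975.
FeO (M=71.844): mol = 0.82818; Fe = 0.82818, O = 0.82818.
SiO2 (M=60.083): mol = 0.52527; Si = 0.52527, O = 1.05054.
ΣO = 2.10847; factor = 4/ΣO = 1.89711.
Si apfu = 0.52527 × 1.89711 = 0.996.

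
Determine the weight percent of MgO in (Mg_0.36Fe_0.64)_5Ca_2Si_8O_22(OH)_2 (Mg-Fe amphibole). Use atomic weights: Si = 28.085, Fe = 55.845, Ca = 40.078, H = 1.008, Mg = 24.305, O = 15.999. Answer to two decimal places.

M((Mg_0.36Fe_0.64)_5Ca_2Si_8O_22(OH)_2) = 913.281 g/mol; M(MgO) = 40.304 g/mol.
Moles MgO per formula unit = 1.80 Mg ÷ 1 = 1.8000.
MgO fraction = (1.8000 × 40.304) / 913.281 = 72.547/913.281 = 0.0794.

7.94 wt%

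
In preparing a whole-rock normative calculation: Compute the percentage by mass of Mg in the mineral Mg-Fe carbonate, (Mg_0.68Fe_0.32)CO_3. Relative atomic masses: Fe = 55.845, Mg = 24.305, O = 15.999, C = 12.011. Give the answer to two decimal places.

Molar mass of (Mg_0.68Fe_0.32)CO_3: 0.68×24.305 + 0.32×55.845 + 1×12.011 + 3×15.999 = 94.406 g/mol.
Mass of Mg per formula unit: 0.68 × 24.305 = 16.527 g.
Weight fraction Mg = 16.527 / 94.406 = 0.1751.

17.51 mass %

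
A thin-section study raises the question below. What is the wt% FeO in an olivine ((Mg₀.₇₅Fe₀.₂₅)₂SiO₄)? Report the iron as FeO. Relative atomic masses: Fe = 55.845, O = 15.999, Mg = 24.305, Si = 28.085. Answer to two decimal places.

22.96 wt%

Formula mass = 156.461 g/mol.
0.50 Fe → 0.5000 mol FeO per formula unit; M(FeO) = 71.844, so FeO mass = 35.922 g.
35.922/156.461 × 100 = 22.96 wt%.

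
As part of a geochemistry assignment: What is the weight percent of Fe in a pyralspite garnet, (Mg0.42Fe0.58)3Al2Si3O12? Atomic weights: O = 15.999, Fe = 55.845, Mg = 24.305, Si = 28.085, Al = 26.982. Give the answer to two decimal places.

21.22 mass %

Formula mass = 1.26×24.305 + 1.74×55.845 + 2×26.982 + 3×28.085 + 12×15.999 = 458.002 g/mol, of which 97.170 g is Fe.
So Fe makes up 97.170/458.002 = 0.2122 of the mass, i.e. 21.22%.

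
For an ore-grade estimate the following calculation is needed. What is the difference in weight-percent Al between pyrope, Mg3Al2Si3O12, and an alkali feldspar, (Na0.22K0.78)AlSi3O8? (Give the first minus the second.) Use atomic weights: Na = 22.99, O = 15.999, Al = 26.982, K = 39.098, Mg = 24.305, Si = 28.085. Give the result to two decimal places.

3.57 percentage points

M(Mg3Al2Si3O12) = 403.122 g/mol, so wt% Al = 53.964/403.122 × 100 = 13.39%.
M((Na0.22K0.78)AlSi3O8) = 274.783 g/mol, so wt% Al = 26.982/274.783 × 100 = 9.82%.
13.39 − 9.82 = 3.57 pp.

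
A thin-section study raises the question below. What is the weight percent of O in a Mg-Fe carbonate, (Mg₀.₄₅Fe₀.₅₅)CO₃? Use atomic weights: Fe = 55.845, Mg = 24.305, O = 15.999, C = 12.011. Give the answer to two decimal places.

47.21 wt%

Formula mass = 0.45·24.305 + 0.55·55.845 + 1·12.011 + 3·15.999 = 101.660 g/mol, of which 47.997 g is O.
So O makes up 47.997/101.660 = 0.4721 of the mass, i.e. 47.21%.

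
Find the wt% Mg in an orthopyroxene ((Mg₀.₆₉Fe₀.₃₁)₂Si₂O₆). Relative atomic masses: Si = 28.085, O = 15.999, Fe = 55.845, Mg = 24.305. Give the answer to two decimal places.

Formula mass = 1.38*24.305 + 0.62*55.845 + 2*28.085 + 6*15.999 = 220.329 g/mol, of which 33.541 g is Mg.
So Mg makes up 33.541/220.329 = 0.1522 of the mass, i.e. 15.22%.

15.22 wt%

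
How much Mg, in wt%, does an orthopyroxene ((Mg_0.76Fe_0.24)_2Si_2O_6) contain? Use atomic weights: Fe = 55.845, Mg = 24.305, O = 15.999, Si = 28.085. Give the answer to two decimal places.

M((Mg_0.76Fe_0.24)_2Si_2O_6) = 215.913 g/mol.
Mg contributes 1.52 × 24.305 = 36.944 g per mole.
36.944/215.913 = 0.1711 → 17.11%.

17.11 wt%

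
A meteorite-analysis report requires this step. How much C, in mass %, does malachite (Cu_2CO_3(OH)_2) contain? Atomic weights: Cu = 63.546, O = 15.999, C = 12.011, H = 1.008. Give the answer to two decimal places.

Molar mass of Cu_2CO_3(OH)_2: 2×63.546 + 1×12.011 + 5×15.999 + 2×1.008 = 221.114 g/mol.
Mass of C per formula unit: 1 × 12.011 = 12.011 g.
Weight fraction C = 12.011 / 221.114 = 0.0543.

5.43 mass %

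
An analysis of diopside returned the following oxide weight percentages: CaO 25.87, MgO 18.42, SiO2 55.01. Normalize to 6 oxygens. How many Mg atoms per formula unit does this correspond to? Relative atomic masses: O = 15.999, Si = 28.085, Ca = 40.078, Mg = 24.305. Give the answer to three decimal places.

0.997 Mg apfu

CaO: 25.87/56.077 = 0.46133 mol → 0.46133 mol Ca, 0.46133 mol O.
MgO: 18.42/40.304 = 0.45703 mol → 0.45703 mol Mg, 0.45703 mol O.
SiO2: 55.01/60.083 = 0.91557 mol → 0.91557 mol Si, 1.83114 mol O.
Total oxygen = 2.74950 mol. Normalization factor = 6/2.74950 = 2.18221.
Mg per 6 O = 0.45703 × 2.18221 = 0.997.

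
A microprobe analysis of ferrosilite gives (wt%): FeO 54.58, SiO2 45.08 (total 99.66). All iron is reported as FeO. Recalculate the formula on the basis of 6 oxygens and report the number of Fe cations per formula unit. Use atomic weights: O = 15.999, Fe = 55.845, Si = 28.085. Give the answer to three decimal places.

FeO (M=71.844): mol = 0.75970; Fe = 0.75970, O = 0.75970.
SiO2 (M=60.083): mol = 0.75030; Si = 0.75030, O = 1.50060.
ΣO = 2.26030; factor = 6/ΣO = 2.65451.
Fe apfu = 0.75970 × 2.65451 = 2.017.

2.017 Fe apfu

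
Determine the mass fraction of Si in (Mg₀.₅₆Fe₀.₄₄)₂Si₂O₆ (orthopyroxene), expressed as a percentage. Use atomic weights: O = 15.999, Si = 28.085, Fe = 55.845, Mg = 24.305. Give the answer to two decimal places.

Molar mass of (Mg₀.₅₆Fe₀.₄₄)₂Si₂O₆: 1.12*24.305 + 0.88*55.845 + 2*28.085 + 6*15.999 = 228.529 g/mol.
Mass of Si per formula unit: 2 × 28.085 = 56.170 g.
Weight fraction Si = 56.170 / 228.529 = 0.2458.

24.58 wt%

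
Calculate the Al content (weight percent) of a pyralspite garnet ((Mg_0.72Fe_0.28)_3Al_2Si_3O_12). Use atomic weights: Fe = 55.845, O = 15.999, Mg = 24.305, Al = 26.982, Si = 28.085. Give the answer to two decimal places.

12.56 weight percent

Formula mass = 2.16*24.305 + 0.84*55.845 + 2*26.982 + 3*28.085 + 12*15.999 = 429.616 g/mol, of which 53.964 g is Al.
So Al makes up 53.964/429.616 = 0.1256 of the mass, i.e. 12.56%.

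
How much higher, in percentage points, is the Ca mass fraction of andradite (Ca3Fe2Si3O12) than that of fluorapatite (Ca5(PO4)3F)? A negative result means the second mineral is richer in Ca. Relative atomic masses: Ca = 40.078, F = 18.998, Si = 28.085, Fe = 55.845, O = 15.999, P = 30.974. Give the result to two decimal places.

Ca in Ca3Fe2Si3O12: molar mass 508.167 g/mol; 3×40.078 = 120.234 g → 23.66 wt%.
Ca in Ca5(PO4)3F: molar mass 504.298 g/mol; 5×40.078 = 200.390 g → 39.74 wt%.
Difference = 23.66 − 39.74 = -16.08 percentage points.

-16.08 percentage points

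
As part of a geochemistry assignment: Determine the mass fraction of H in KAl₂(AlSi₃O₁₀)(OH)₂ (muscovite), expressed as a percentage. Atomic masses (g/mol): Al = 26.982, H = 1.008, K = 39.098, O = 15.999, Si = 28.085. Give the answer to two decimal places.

M(KAl₂(AlSi₃O₁₀)(OH)₂) = 398.303 g/mol.
H contributes 2 × 1.008 = 2.016 g per mole.
2.016/398.303 = 0.0051 → 0.51%.

0.51 weight percent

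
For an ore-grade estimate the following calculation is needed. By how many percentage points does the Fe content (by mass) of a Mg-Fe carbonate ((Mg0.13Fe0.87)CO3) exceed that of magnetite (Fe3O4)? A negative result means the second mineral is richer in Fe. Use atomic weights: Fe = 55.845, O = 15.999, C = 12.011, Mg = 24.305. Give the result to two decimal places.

First mineral: 48.585 g Fe in 111.753 g formula = 43.48 wt% Fe.
Second mineral: 167.535 g Fe in 231.531 g formula = 72.36 wt% Fe.
43.48% − 72.36% gives a difference of -28.88 percentage points.

-28.88 percentage points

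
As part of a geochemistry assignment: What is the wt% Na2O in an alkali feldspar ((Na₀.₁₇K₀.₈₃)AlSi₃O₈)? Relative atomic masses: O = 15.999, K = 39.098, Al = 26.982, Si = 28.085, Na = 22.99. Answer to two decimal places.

M((Na₀.₁₇K₀.₈₃)AlSi₃O₈) = 275.589 g/mol; M(Na2O) = 61.979 g/mol.
Moles Na2O per formula unit = 0.17 Na ÷ 2 = 0.0850.
Na2O fraction = (0.0850 × 61.979) / 275.589 = 5.268/275.589 = 0.0191.

1.91 wt%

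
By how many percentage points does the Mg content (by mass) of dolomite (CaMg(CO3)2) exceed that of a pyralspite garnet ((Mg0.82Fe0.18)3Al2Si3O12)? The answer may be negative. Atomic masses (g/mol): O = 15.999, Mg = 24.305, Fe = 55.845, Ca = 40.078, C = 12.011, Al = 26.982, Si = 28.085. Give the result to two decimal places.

M(CaMg(CO3)2) = 184.399 g/mol, so wt% Mg = 24.305/184.399 × 100 = 13.18%.
M((Mg0.82Fe0.18)3Al2Si3O12) = 420.154 g/mol, so wt% Mg = 59.790/420.154 × 100 = 14.23%.
13.18 − 14.23 = -1.05 pp.

-1.05 percentage points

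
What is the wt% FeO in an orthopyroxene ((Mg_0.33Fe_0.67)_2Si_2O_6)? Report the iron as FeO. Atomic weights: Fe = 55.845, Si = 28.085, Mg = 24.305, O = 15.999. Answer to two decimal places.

Molar mass of (Mg_0.33Fe_0.67)_2Si_2O_6 = 0.66×24.305 + 1.34×55.845 + 2×28.085 + 6×15.999 = 243.038 g/mol.
Each formula unit contains 1.34 Fe, equivalent to 1.34/1 = 1.3400 mol FeO.
M(FeO) = 1×55.845 + 1×15.999 = 71.844 g/mol.
Mass of FeO per formula unit = 1.3400 × 71.844 = 96.271 g.
FeO wt% = 96.271 / 243.038 × 100 = 39.61%.

39.61 wt%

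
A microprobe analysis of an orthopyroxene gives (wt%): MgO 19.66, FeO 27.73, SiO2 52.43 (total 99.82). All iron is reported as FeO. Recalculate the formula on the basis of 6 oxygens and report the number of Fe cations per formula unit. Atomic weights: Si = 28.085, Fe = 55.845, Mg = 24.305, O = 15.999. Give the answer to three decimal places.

MgO (M=40.304): mol = 0.48779; Mg = 0.48779, O = 0.48779.
FeO (M=71.844): mol = 0.38598; Fe = 0.38598, O = 0.38598.
SiO2 (M=60.083): mol = 0.87263; Si = 0.87263, O = 1.74526.
ΣO = 2.61903; factor = 6/ΣO = 2.29092.
Fe apfu = 0.38598 × 2.29092 = 0.884.

0.884 Fe apfu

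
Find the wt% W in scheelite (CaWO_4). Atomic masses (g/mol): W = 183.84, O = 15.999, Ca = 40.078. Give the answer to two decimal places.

63.85 weight percent

Molar mass of CaWO_4: 1*40.078 + 1*183.84 + 4*15.999 = 287.914 g/mol.
Mass of W per formula unit: 1 × 183.84 = 183.840 g.
Weight fraction W = 183.840 / 287.914 = 0.6385.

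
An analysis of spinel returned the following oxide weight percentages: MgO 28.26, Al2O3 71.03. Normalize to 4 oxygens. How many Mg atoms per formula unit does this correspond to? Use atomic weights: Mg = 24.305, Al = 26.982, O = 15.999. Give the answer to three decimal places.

1.005 Mg apfu

28.26 wt% MgO ÷ 40.304 g/mol = 0.70117 mol, giving 0.70117 Mg and 0.70117 O.
71.03 wt% Al2O3 ÷ 101.961 g/mol = 0.69664 mol, giving 1.39328 Al and 2.08992 O.
Oxygen sums to 2.79109; scaling by 4/2.79109 = 1.43313 puts the formula on 4 O.
Mg: 0.70117 × 1.43313 = 1.005 atoms per formula unit.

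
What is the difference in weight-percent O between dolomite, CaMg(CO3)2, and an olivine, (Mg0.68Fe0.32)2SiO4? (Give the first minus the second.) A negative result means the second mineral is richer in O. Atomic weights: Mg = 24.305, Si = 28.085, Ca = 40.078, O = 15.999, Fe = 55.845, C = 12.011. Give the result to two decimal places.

12.28 percentage points

First mineral: 95.994 g O in 184.399 g formula = 52.06 wt% O.
Second mineral: 63.996 g O in 160.877 g formula = 39.78 wt% O.
52.06% − 39.78% gives a difference of 12.28 percentage points.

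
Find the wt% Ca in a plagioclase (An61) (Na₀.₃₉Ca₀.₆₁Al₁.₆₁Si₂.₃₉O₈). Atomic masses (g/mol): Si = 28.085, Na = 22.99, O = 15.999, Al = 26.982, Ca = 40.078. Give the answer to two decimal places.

Formula mass = 0.39*22.99 + 0.61*40.078 + 1.61*26.982 + 2.39*28.085 + 8*15.999 = 271.970 g/mol, of which 24.448 g is Ca.
So Ca makes up 24.448/271.970 = 0.0899 of the mass, i.e. 8.99%.

8.99 mass %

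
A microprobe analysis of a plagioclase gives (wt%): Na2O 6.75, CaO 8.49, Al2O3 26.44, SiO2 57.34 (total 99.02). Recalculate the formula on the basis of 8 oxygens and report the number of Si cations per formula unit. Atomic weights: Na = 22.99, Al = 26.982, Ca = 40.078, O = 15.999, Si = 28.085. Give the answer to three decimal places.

2.591 Si apfu

6.75 wt% Na2O ÷ 61.979 g/mol = 0.10891 mol, giving 0.21782 Na and 0.10891 O.
8.49 wt% CaO ÷ 56.077 g/mol = 0.15140 mol, giving 0.15140 Ca and 0.15140 O.
26.44 wt% Al2O3 ÷ 101.961 g/mol = 0.25931 mol, giving 0.51862 Al and 0.77793 O.
57.34 wt% SiO2 ÷ 60.083 g/mol = 0.95435 mol, giving 0.95435 Si and 1.90870 O.
Oxygen sums to 2.94694; scaling by 8/2.94694 = 2.71468 puts the formula on 8 O.
Si: 0.95435 × 2.71468 = 2.591 atoms per formula unit.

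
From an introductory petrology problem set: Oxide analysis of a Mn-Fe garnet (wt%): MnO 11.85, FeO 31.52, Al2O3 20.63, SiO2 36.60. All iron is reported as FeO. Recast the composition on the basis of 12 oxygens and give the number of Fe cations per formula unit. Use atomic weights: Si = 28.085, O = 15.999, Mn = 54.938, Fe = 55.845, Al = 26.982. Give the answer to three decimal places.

2.166 Fe apfu

MnO: 11.85/70.937 = 0.16705 mol → 0.16705 mol Mn, 0.16705 mol O.
FeO: 31.52/71.844 = 0.43873 mol → 0.43873 mol Fe, 0.43873 mol O.
Al2O3: 20.63/101.961 = 0.20233 mol → 0.40466 mol Al, 0.60699 mol O.
SiO2: 36.60/60.083 = 0.60916 mol → 0.60916 mol Si, 1.21832 mol O.
Total oxygen = 2.43109 mol. Normalization factor = 12/2.43109 = 4.93606.
Fe per 12 O = 0.43873 × 4.93606 = 2.166.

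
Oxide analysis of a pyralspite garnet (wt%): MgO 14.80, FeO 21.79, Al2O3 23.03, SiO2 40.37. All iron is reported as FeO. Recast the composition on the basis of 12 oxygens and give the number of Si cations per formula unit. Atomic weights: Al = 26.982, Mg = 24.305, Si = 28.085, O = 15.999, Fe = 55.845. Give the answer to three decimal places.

MgO: 14.80/40.304 = 0.36721 mol → 0.36721 mol Mg, 0.36721 mol O.
FeO: 21.79/71.844 = 0.30330 mol → 0.30330 mol Fe, 0.30330 mol O.
Al2O3: 23.03/101.961 = 0.22587 mol → 0.45174 mol Al, 0.67761 mol O.
SiO2: 40.37/60.083 = 0.67190 mol → 0.67190 mol Si, 1.34380 mol O.
Total oxygen = 2.69192 mol. Normalization factor = 12/2.69192 = 4.45778.
Si per 12 O = 0.67190 × 4.45778 = 2.995.

2.995 Si apfu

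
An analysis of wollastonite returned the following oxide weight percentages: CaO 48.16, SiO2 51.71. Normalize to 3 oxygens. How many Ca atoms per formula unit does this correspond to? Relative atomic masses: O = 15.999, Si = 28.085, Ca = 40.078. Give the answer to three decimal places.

CaO (M=56.077): mol = 0.85882; Ca = 0.85882, O = 0.85882.
SiO2 (M=60.083): mol = 0.86064; Si = 0.86064, O = 1.72128.
ΣO = 2.58010; factor = 3/ΣO = 1.16275.
Ca apfu = 0.85882 × 1.16275 = 0.999.

0.999 Ca apfu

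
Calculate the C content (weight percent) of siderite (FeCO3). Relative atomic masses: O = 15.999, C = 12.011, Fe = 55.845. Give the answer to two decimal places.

10.37 weight percent

M(FeCO3) = 115.853 g/mol.
C contributes 1 × 12.011 = 12.011 g per mole.
12.011/115.853 = 0.1037 → 10.37%.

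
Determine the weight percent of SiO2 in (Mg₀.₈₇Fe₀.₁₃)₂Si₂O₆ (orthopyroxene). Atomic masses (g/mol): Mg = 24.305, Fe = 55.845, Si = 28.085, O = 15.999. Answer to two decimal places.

57.50 wt%

M((Mg₀.₈₇Fe₀.₁₃)₂Si₂O₆) = 208.974 g/mol; M(SiO2) = 60.083 g/mol.
Moles SiO2 per formula unit = 2 Si ÷ 1 = 2.0000.
SiO2 fraction = (2.0000 × 60.083) / 208.974 = 120.166/208.974 = 0.5750.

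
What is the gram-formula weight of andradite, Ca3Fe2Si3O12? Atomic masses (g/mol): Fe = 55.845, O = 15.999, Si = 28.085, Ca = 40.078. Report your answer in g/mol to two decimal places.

508.17 g/mol

Ca: 3 × 40.078 = 120.2340
Fe: 2 × 55.845 = 111.6900
Si: 3 × 28.085 = 84.2550
O: 12 × 15.999 = 191.9880
Summing the contributions gives the formula mass.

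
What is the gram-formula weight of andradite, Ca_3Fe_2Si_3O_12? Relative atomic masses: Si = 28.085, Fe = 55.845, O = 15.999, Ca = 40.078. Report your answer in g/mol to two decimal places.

The formula mass is the sum 3*40.078 + 2*55.845 + 3*28.085 + 12*15.999.

508.17 g/mol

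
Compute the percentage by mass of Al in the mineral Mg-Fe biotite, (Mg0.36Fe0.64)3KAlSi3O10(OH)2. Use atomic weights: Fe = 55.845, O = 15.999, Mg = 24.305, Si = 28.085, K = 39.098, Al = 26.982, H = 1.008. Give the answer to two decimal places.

5.65 wt%

M((Mg0.36Fe0.64)3KAlSi3O10(OH)2) = 477.811 g/mol.
Al contributes 1 × 26.982 = 26.982 g per mole.
26.982/477.811 = 0.0565 → 5.65%.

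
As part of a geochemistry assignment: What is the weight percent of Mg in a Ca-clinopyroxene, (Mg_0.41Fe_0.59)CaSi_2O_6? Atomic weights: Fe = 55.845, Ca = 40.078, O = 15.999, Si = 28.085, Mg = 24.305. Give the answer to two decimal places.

M((Mg_0.41Fe_0.59)CaSi_2O_6) = 235.156 g/mol.
Mg contributes 0.41 × 24.305 = 9.965 g per mole.
9.965/235.156 = 0.0424 → 4.24%.

4.24 weight percent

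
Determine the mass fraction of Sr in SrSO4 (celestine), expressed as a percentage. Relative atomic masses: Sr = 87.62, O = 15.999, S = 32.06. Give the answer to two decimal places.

47.70 mass %

M(SrSO4) = 183.676 g/mol.
Sr contributes 1 × 87.62 = 87.620 g per mole.
87.620/183.676 = 0.4770 → 47.70%.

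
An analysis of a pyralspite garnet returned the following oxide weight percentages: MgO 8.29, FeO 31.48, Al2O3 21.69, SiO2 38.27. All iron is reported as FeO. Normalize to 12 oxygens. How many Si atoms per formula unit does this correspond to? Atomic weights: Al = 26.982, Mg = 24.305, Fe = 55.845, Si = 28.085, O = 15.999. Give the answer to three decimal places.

2.990 Si apfu

MgO: 8.29/40.304 = 0.20569 mol → 0.20569 mol Mg, 0.20569 mol O.
FeO: 31.48/71.844 = 0.43817 mol → 0.43817 mol Fe, 0.43817 mol O.
Al2O3: 21.69/101.961 = 0.21273 mol → 0.42546 mol Al, 0.63819 mol O.
SiO2: 38.27/60.083 = 0.63695 mol → 0.63695 mol Si, 1.27390 mol O.
Total oxygen = 2.55595 mol. Normalization factor = 12/2.55595 = 4.69493.
Si per 12 O = 0.63695 × 4.69493 = 2.990.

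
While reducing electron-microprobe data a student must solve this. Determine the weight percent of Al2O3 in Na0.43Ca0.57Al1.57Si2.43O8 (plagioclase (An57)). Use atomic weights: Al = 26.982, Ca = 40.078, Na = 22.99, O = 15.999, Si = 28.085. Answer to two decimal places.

29.50 wt%

M(Na0.43Ca0.57Al1.57Si2.43O8) = 271.330 g/mol; M(Al2O3) = 101.961 g/mol.
Moles Al2O3 per formula unit = 1.57 Al ÷ 2 = 0.7850.
Al2O3 fraction = (0.7850 × 101.961) / 271.330 = 80.039/271.330 = 0.2950.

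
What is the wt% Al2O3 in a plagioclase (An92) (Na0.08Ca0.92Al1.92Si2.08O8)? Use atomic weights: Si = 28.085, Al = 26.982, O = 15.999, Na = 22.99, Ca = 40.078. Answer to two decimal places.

Formula mass = 276.925 g/mol.
1.92 Al → 0.9600 mol Al2O3 per formula unit; M(Al2O3) = 101.961, so Al2O3 mass = 97.883 g.
97.883/276.925 × 100 = 35.35 wt%.

35.35 wt%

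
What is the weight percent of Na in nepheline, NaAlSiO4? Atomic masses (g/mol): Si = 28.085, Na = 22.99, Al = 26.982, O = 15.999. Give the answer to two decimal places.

M(NaAlSiO4) = 142.053 g/mol.
Na contributes 1 × 22.99 = 22.990 g per mole.
22.990/142.053 = 0.1618 → 16.18%.

16.18 weight percent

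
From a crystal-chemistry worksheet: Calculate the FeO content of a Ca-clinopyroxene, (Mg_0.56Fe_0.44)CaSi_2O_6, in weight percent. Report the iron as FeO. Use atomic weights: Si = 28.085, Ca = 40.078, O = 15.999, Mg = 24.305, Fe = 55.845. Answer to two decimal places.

13.72 wt%

Formula mass = 230.425 g/mol.
0.44 Fe → 0.4400 mol FeO per formula unit; M(FeO) = 71.844, so FeO mass = 31.611 g.
31.611/230.425 × 100 = 13.72 wt%.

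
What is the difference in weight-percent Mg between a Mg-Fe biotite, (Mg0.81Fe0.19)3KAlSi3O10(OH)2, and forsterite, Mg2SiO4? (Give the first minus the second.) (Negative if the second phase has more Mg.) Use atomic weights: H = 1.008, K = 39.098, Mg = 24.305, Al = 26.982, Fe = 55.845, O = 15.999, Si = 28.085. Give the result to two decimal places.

-20.98 percentage points

Mg in (Mg0.81Fe0.19)3KAlSi3O10(OH)2: molar mass 435.232 g/mol; 2.43×24.305 = 59.061 g → 13.57 wt%.
Mg in Mg2SiO4: molar mass 140.691 g/mol; 2×24.305 = 48.610 g → 34.55 wt%.
Difference = 13.57 − 34.55 = -20.98 percentage points.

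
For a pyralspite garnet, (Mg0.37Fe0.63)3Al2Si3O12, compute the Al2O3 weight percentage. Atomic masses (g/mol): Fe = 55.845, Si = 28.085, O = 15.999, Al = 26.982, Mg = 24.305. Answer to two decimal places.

Formula mass = 462.733 g/mol.
2 Al → 1.0000 mol Al2O3 per formula unit; M(Al2O3) = 101.961, so Al2O3 mass = 101.961 g.
101.961/462.733 × 100 = 22.03 wt%.

22.03 wt%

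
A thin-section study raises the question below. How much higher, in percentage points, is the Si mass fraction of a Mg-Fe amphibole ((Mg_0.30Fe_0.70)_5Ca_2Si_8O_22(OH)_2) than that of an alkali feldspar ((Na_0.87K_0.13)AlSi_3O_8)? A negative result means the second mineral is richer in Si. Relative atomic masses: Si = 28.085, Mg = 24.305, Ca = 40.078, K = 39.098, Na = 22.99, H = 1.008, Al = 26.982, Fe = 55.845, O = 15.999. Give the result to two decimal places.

-7.53 percentage points

Si in (Mg_0.30Fe_0.70)_5Ca_2Si_8O_22(OH)_2: molar mass 922.743 g/mol; 8×28.085 = 224.680 g → 24.35 wt%.
Si in (Na_0.87K_0.13)AlSi_3O_8: molar mass 264.313 g/mol; 3×28.085 = 84.255 g → 31.88 wt%.
Difference = 24.35 − 31.88 = -7.53 percentage points.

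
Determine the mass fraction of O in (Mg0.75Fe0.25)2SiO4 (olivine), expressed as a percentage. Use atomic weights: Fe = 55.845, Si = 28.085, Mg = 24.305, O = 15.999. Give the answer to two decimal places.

40.90 mass %

M((Mg0.75Fe0.25)2SiO4) = 156.461 g/mol.
O contributes 4 × 15.999 = 63.996 g per mole.
63.996/156.461 = 0.4090 → 40.90%.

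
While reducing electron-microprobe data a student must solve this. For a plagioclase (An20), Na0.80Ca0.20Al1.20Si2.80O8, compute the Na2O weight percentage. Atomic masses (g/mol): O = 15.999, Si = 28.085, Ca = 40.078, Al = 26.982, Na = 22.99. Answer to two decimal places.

Formula mass = 265.416 g/mol.
0.80 Na → 0.4000 mol Na2O per formula unit; M(Na2O) = 61.979, so Na2O mass = 24.792 g.
24.792/265.416 × 100 = 9.34 wt%.

9.34 wt%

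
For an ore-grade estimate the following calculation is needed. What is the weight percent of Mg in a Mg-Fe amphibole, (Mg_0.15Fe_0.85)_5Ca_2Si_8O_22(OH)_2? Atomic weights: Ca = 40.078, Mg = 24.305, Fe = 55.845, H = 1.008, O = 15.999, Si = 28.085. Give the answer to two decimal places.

1.93 mass %

M((Mg_0.15Fe_0.85)_5Ca_2Si_8O_22(OH)_2) = 946.398 g/mol.
Mg contributes 0.75 × 24.305 = 18.229 g per mole.
18.229/946.398 = 0.0193 → 1.93%.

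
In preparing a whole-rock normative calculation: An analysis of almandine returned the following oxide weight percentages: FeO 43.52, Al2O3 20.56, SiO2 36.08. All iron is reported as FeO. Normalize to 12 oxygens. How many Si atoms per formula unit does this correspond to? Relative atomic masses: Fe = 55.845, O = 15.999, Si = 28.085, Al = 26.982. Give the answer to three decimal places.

2.988 Si apfu

FeO (M=71.844): mol = 0.60576; Fe = 0.60576, O = 0.60576.
Al2O3 (M=101.961): mol = 0.20165; Al = 0.40330, O = 0.60495.
SiO2 (M=60.083): mol = 0.60050; Si = 0.60050, O = 1.20100.
ΣO = 2.41171; factor = 12/ΣO = 4.97572.
Si apfu = 0.60050 × 4.97572 = 2.988.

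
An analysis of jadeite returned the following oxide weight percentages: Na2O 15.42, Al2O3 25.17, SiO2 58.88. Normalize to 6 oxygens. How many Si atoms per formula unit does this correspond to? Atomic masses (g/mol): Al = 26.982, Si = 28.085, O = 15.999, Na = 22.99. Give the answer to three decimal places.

1.994 Si apfu

Na2O (M=61.979): mol = 0.24879; Na = 0.49758, O = 0.24879.
Al2O3 (M=101.961): mol = 0.24686; Al = 0.49372, O = 0.74058.
SiO2 (M=60.083): mol = 0.97998; Si = 0.97998, O = 1.95996.
ΣO = 2.94933; factor = 6/ΣO = 2.03436.
Si apfu = 0.97998 × 2.03436 = 1.994.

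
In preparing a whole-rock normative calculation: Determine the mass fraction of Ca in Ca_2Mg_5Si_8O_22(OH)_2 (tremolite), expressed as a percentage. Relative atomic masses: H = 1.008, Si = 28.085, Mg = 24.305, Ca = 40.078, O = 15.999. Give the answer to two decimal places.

9.87 mass %

M(Ca_2Mg_5Si_8O_22(OH)_2) = 812.353 g/mol.
Ca contributes 2 × 40.078 = 80.156 g per mole.
80.156/812.353 = 0.0987 → 9.87%.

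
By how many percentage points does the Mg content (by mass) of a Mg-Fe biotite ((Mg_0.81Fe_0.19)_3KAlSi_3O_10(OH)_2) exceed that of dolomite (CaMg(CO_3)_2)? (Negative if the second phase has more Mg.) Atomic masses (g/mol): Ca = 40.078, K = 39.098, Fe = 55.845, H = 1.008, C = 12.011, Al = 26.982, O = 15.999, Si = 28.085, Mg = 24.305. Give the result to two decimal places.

M((Mg_0.81Fe_0.19)_3KAlSi_3O_10(OH)_2) = 435.232 g/mol, so wt% Mg = 59.061/435.232 × 100 = 13.57%.
M(CaMg(CO_3)_2) = 184.399 g/mol, so wt% Mg = 24.305/184.399 × 100 = 13.18%.
13.57 − 13.18 = 0.39 pp.

0.39 percentage points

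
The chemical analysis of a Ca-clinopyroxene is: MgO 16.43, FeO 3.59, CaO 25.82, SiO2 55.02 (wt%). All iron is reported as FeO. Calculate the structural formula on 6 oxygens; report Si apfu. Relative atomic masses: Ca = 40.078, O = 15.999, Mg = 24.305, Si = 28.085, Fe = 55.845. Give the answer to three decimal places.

1.998 Si apfu

MgO: 16.43/40.304 = 0.40765 mol → 0.40765 mol Mg, 0.40765 mol O.
FeO: 3.59/71.844 = 0.04997 mol → 0.04997 mol Fe, 0.04997 mol O.
CaO: 25.82/56.077 = 0.46044 mol → 0.46044 mol Ca, 0.46044 mol O.
SiO2: 55.02/60.083 = 0.91573 mol → 0.91573 mol Si, 1.83146 mol O.
Total oxygen = 2.74952 mol. Normalization factor = 6/2.74952 = 2.18220.
Si per 6 O = 0.91573 × 2.18220 = 1.998.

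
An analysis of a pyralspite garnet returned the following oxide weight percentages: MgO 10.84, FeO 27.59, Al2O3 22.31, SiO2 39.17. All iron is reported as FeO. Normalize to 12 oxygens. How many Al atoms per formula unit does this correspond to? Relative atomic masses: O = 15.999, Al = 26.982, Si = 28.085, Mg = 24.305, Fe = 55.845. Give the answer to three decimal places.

10.84 wt% MgO ÷ 40.304 g/mol = 0.26896 mol, giving 0.26896 Mg and 0.26896 O.
27.59 wt% FeO ÷ 71.844 g/mol = 0.38403 mol, giving 0.38403 Fe and 0.38403 O.
22.31 wt% Al2O3 ÷ 101.961 g/mol = 0.21881 mol, giving 0.43762 Al and 0.65643 O.
39.17 wt% SiO2 ÷ 60.083 g/mol = 0.65193 mol, giving 0.65193 Si and 1.30386 O.
Oxygen sums to 2.61328; scaling by 12/2.61328 = 4.59193 puts the formula on 12 O.
Al: 0.43762 × 4.59193 = 2.010 atoms per formula unit.

2.010 Al apfu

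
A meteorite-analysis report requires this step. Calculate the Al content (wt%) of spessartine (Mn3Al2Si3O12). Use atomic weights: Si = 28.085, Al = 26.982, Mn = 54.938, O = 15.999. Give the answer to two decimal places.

Formula mass = 3*54.938 + 2*26.982 + 3*28.085 + 12*15.999 = 495.021 g/mol, of which 53.964 g is Al.
So Al makes up 53.964/495.021 = 0.1090 of the mass, i.e. 10.90%.

10.90 wt%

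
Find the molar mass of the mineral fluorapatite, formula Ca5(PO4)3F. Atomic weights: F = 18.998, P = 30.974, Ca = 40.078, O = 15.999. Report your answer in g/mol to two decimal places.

M = 5·40.078 + 3·30.974 + 12·15.999 + 1·18.998

504.30 g/mol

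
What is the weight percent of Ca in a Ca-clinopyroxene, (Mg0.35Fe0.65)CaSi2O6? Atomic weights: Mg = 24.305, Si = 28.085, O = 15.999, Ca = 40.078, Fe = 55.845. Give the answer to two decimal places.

16.91 mass %

Formula mass = 0.35*24.305 + 0.65*55.845 + 1*40.078 + 2*28.085 + 6*15.999 = 237.048 g/mol, of which 40.078 g is Ca.
So Ca makes up 40.078/237.048 = 0.1691 of the mass, i.e. 16.91%.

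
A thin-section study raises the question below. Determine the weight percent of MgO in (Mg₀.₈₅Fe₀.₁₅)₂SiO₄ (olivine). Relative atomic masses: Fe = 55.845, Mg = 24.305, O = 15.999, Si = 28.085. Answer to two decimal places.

45.63 wt%

M((Mg₀.₈₅Fe₀.₁₅)₂SiO₄) = 150.153 g/mol; M(MgO) = 40.304 g/mol.
Moles MgO per formula unit = 1.70 Mg ÷ 1 = 1.7000.
MgO fraction = (1.7000 × 40.304) / 150.153 = 68.517/150.153 = 0.4563.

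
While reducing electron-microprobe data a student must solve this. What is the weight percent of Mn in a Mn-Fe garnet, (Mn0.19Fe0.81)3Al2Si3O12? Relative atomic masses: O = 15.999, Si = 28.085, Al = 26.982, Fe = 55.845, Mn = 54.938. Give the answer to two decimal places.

6.30 wt%

M((Mn0.19Fe0.81)3Al2Si3O12) = 497.225 g/mol.
Mn contributes 0.57 × 54.938 = 31.315 g per mole.
31.315/497.225 = 0.0630 → 6.30%.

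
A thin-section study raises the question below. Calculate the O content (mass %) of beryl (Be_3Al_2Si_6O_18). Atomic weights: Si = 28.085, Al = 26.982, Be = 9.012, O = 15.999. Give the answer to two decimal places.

Molar mass of Be_3Al_2Si_6O_18: 3×9.012 + 2×26.982 + 6×28.085 + 18×15.999 = 537.492 g/mol.
Mass of O per formula unit: 18 × 15.999 = 287.982 g.
Weight fraction O = 287.982 / 537.492 = 0.5358.

53.58 mass %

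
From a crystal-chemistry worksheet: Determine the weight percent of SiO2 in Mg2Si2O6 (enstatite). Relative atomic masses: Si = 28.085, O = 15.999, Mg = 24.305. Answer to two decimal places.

59.85 wt%

Molar mass of Mg2Si2O6 = 2×24.305 + 2×28.085 + 6×15.999 = 200.774 g/mol.
Each formula unit contains 2 Si, equivalent to 2/1 = 2.0000 mol SiO2.
M(SiO2) = 1×28.085 + 2×15.999 = 60.083 g/mol.
Mass of SiO2 per formula unit = 2.0000 × 60.083 = 120.166 g.
SiO2 wt% = 120.166 / 200.774 × 100 = 59.85%.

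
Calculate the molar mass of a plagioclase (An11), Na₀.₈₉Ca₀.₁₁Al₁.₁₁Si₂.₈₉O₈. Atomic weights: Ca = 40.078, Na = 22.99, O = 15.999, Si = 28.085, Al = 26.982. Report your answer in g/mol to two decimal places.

263.98 g/mol

M = 0.89×22.99 + 0.11×40.078 + 1.11×26.982 + 2.89×28.085 + 8×15.999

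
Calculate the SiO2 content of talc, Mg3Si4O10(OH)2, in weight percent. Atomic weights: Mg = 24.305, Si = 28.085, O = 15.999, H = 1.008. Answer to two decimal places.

Formula mass = 379.259 g/mol.
4 Si → 4.0000 mol SiO2 per formula unit; M(SiO2) = 60.083, so SiO2 mass = 240.332 g.
240.332/379.259 × 100 = 63.37 wt%.

63.37 wt%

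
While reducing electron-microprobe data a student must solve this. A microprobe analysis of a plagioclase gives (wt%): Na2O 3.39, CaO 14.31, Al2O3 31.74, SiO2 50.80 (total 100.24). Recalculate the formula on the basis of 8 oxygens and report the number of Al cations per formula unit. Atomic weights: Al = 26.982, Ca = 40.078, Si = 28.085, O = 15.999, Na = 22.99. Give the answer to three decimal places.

Na2O: 3.39/61.979 = 0.05470 mol → 0.10940 mol Na, 0.05470 mol O.
CaO: 14.31/56.077 = 0.25518 mol → 0.25518 mol Ca, 0.25518 mol O.
Al2O3: 31.74/101.961 = 0.31130 mol → 0.62260 mol Al, 0.93390 mol O.
SiO2: 50.80/60.083 = 0.84550 mol → 0.84550 mol Si, 1.69100 mol O.
Total oxygen = 2.93478 mol. Normalization factor = 8/2.93478 = 2.72593.
Al per 8 O = 0.62260 × 2.72593 = 1.697.

1.697 Al apfu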